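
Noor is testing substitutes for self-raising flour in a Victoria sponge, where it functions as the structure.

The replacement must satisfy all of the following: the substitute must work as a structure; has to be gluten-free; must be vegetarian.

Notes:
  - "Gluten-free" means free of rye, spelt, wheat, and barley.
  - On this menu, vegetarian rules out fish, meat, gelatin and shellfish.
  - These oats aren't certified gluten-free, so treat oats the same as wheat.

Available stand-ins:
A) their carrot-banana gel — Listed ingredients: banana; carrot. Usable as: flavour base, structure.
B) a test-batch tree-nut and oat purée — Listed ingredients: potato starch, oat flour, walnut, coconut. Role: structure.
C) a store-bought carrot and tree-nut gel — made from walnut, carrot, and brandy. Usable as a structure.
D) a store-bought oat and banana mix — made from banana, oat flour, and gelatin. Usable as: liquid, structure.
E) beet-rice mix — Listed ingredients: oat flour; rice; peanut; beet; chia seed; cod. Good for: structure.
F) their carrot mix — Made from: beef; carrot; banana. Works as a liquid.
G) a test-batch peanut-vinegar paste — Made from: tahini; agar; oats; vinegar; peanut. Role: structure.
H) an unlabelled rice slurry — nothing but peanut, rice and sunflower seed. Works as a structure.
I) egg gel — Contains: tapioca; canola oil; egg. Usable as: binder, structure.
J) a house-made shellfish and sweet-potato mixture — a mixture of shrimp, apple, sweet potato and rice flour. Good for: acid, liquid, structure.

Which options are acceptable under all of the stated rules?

A, C, H, I

A: works as a structure, gluten-free, vegetarian — OK
B: has oat flour, so not gluten-free — out
C: only brandy, walnut, and carrot; none excluded — valid
D: has oat flour, so not gluten-free; has gelatin, so not vegetarian — no
E: has oat flour, so not gluten-free; has cod, so not vegetarian — out
F: not usable as a structure; has beef, so not vegetarian — out
G: has oats, so not gluten-free — reject
H: only peanut, rice, and sunflower seed; none excluded — OK
I: nothing on the exclusion list — keep
J: has shrimp, so not vegetarian — reject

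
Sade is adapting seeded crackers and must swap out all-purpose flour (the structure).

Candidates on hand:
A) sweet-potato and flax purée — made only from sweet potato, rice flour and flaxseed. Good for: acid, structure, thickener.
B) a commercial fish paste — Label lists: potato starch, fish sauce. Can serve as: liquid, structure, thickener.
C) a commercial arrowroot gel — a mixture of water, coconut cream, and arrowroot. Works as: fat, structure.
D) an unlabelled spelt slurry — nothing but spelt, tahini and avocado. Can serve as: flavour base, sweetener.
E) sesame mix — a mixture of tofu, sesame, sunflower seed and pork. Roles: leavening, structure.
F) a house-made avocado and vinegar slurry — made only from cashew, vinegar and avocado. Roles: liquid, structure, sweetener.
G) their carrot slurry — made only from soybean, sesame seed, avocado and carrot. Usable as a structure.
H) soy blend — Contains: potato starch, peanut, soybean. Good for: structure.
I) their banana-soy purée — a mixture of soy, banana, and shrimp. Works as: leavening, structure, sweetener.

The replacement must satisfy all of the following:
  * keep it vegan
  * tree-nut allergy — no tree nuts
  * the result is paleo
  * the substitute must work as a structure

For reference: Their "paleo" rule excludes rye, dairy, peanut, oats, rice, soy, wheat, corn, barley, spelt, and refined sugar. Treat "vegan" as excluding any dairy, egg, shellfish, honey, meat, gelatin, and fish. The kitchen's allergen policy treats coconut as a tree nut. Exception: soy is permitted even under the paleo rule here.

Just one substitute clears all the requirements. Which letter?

G

A: has rice flour, so not paleo — reject
B: has fish sauce, so not vegan — out
C: has coconut cream, so not tree-nut-free — no
D: not usable as a structure; has spelt, so not paleo — reject
E: has pork, so not vegan — out
F: has cashew, so not tree-nut-free — reject
G: soy is permitted under the paleo carve-out; nothing else excluded — valid
H: has peanut, so not paleo — out
I: has shrimp, so not vegan — out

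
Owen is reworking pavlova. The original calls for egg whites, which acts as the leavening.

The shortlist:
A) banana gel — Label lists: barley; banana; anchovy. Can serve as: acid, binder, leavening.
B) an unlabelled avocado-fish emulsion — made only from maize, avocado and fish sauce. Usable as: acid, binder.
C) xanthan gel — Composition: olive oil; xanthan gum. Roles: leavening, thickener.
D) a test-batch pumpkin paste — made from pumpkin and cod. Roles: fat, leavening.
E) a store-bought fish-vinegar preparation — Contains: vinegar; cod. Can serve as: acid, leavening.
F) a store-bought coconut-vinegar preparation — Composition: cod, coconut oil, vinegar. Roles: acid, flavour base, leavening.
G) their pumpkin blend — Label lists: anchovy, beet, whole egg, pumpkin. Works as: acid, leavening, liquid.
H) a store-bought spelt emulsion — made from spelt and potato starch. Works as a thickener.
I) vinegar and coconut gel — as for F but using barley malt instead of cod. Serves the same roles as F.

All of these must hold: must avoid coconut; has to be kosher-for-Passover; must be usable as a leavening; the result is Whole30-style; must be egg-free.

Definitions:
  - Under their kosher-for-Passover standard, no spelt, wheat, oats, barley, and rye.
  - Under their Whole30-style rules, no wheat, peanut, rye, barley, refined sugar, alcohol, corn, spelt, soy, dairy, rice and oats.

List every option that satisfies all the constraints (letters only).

C, D, E

A: has barley, so not kosher-for-Passover; has barley, so not Whole30-style — out
B: not usable as a leavening; has maize, so not Whole30-style — reject
C: all constraints satisfied — keep
D: only cod and pumpkin; none excluded — keep
E: only cod and vinegar; none excluded — keep
F: has coconut oil, so not coconut-free — no
G: has whole egg, so not egg-free — reject
H: not usable as a leavening; has spelt, so not kosher-for-Passover (and 1 more) — reject
I: has barley malt, so not kosher-for-Passover; has barley malt, so not Whole30-style (and 1 more) — no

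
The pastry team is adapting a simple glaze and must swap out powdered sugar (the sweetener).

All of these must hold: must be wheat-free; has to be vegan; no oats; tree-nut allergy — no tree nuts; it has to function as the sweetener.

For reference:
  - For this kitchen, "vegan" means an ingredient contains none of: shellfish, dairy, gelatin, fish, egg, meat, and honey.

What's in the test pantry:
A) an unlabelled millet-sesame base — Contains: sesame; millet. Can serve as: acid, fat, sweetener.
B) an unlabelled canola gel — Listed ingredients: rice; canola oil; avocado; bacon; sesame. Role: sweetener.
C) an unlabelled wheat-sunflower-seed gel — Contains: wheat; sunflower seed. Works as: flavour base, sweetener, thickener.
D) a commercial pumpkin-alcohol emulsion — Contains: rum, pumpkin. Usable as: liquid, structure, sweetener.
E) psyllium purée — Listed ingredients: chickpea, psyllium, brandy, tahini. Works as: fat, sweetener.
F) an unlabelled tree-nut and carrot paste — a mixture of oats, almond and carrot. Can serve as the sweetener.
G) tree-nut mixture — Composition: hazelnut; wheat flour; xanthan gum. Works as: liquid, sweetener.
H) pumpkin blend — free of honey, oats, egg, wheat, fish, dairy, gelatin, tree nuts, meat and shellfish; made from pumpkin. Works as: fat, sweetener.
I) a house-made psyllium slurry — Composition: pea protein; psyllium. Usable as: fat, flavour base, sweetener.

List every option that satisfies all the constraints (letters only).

A, D, E, H, I

A: only sesame and millet; none excluded — valid
B: has bacon, so not vegan — out
C: has wheat, so not wheat-free — reject
D: works as a sweetener, no tree nuts, vegan — OK
E: nothing on the exclusion list — keep
F: has oats, so not oat-free; has almond, so not tree-nut-free — reject
G: has wheat flour, so not wheat-free; has hazelnut, so not tree-nut-free — reject
H: all constraints satisfied — OK
I: works as a sweetener, no oats, no wheat — OK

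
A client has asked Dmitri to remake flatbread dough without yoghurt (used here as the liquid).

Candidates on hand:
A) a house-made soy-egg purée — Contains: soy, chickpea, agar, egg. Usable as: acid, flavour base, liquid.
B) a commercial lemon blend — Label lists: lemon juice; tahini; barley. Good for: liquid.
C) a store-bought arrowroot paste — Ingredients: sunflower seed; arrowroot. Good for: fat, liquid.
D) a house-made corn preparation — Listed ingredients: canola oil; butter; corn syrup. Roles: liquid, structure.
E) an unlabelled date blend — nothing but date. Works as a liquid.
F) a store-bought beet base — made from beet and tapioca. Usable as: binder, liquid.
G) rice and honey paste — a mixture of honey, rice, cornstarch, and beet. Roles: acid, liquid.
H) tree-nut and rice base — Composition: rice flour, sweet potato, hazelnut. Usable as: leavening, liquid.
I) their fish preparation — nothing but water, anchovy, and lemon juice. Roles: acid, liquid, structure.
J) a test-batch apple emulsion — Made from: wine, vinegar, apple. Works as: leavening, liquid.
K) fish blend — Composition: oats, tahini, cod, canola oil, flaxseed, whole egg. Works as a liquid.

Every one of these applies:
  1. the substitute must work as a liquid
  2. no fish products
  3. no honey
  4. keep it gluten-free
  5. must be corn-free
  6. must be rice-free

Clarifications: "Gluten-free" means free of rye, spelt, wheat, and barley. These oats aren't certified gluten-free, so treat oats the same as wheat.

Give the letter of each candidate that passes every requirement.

A: all constraints satisfied — valid
B: has barley, so not gluten-free — out
C: every rule checks out — valid
D: has corn syrup, so not corn-free — out
E: all constraints satisfied — keep
F: every rule checks out — valid
G: has cornstarch, so not corn-free; has honey, so not honey-free (and 1 more) — out
H: has rice flour, so not rice-free — reject
I: has anchovy, so not fish-free — no
J: only wine, vinegar, and apple; none excluded — OK
K: has oats, so not gluten-free; has cod, so not fish-free — out

A, C, E, F, J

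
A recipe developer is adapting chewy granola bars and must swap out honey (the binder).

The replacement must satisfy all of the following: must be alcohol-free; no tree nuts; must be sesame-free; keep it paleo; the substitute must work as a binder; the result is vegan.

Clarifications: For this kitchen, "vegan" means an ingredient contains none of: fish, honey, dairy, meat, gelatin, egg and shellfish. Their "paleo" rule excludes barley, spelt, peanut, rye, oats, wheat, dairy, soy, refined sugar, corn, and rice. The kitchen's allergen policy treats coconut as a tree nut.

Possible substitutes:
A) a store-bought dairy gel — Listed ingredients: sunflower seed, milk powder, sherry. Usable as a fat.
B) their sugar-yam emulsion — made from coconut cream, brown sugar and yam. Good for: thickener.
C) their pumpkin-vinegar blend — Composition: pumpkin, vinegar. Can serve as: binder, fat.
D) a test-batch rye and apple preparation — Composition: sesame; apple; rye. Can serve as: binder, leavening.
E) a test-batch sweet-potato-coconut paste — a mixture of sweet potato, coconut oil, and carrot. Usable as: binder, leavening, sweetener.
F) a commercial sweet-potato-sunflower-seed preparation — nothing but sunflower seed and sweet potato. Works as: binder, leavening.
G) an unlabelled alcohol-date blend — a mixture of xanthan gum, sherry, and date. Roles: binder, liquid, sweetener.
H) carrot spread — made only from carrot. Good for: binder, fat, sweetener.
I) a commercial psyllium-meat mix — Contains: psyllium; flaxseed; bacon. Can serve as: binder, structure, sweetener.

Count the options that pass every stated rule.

A: not usable as a binder; has milk powder, so not vegan (and 2 more) — reject
B: not usable as a binder; has brown sugar, so not paleo (and 1 more) — reject
C: paleo, vegan — keep
D: has rye, so not paleo; has sesame, so not sesame-free — reject
E: has coconut oil, so not tree-nut-free — no
F: only sweet potato and sunflower seed; none excluded — OK
G: has sherry, so not alcohol-free — no
H: works as a binder, no alcohol, no sesame — OK
I: has bacon, so not vegan — no

3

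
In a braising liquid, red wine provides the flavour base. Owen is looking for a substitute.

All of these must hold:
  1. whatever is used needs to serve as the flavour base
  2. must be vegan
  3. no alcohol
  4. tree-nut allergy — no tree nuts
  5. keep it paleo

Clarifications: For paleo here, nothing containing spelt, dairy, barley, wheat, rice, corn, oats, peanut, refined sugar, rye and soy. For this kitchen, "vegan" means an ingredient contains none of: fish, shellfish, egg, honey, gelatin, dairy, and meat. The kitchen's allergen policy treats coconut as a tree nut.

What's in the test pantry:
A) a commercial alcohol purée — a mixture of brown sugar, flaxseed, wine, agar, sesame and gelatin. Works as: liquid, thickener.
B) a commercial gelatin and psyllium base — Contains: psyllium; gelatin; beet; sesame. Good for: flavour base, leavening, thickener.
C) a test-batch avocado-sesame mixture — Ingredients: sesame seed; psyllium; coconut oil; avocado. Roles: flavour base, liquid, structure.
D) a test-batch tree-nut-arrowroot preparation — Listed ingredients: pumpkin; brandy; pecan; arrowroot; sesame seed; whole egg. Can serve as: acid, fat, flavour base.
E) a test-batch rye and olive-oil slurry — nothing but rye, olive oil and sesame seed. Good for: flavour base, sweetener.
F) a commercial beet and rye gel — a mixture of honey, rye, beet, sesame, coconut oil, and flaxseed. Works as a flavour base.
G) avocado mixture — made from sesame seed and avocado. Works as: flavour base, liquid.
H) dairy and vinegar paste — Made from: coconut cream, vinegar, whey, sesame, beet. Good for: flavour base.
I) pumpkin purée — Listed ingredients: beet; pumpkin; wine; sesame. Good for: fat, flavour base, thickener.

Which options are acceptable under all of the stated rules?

A: not usable as a flavour base; has brown sugar, so not paleo (and 2 more) — out
B: has gelatin, so not vegan — out
C: has coconut oil, so not tree-nut-free — reject
D: has whole egg, so not vegan; has pecan, so not tree-nut-free (and 1 more) — out
E: has rye, so not paleo — reject
F: has rye, so not paleo; has honey, so not vegan (and 1 more) — out
G: tree-nut-free, paleo — OK
H: has whey, so not paleo; has whey, so not vegan (and 1 more) — reject
I: has wine, so not alcohol-free — out

G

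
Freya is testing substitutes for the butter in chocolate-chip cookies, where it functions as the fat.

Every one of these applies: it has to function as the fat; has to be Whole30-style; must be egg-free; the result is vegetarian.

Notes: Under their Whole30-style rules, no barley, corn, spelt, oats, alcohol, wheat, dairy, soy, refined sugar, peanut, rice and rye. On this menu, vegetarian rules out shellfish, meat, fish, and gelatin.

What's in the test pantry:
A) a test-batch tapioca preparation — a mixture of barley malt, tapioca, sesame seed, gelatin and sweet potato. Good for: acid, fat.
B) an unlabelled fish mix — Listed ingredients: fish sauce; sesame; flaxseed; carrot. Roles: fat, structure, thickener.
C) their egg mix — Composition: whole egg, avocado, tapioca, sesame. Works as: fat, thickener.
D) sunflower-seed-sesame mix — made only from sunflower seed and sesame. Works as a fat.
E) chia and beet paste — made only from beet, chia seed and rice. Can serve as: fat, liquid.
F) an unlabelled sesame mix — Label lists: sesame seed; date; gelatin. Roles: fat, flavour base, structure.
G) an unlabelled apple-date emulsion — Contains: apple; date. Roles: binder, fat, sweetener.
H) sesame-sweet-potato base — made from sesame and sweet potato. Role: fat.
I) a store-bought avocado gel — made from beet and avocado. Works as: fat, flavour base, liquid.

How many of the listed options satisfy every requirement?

A: has barley malt, so not Whole30-style; has gelatin, so not vegetarian — out
B: has fish sauce, so not vegetarian — out
C: has whole egg, so not egg-free — reject
D: nothing on the exclusion list — keep
E: has rice, so not Whole30-style — no
F: has gelatin, so not vegetarian — no
G: only apple and date; none excluded — valid
H: Whole30-style, vegetarian — OK
I: works as a fat, no egg, Whole30-style — OK

4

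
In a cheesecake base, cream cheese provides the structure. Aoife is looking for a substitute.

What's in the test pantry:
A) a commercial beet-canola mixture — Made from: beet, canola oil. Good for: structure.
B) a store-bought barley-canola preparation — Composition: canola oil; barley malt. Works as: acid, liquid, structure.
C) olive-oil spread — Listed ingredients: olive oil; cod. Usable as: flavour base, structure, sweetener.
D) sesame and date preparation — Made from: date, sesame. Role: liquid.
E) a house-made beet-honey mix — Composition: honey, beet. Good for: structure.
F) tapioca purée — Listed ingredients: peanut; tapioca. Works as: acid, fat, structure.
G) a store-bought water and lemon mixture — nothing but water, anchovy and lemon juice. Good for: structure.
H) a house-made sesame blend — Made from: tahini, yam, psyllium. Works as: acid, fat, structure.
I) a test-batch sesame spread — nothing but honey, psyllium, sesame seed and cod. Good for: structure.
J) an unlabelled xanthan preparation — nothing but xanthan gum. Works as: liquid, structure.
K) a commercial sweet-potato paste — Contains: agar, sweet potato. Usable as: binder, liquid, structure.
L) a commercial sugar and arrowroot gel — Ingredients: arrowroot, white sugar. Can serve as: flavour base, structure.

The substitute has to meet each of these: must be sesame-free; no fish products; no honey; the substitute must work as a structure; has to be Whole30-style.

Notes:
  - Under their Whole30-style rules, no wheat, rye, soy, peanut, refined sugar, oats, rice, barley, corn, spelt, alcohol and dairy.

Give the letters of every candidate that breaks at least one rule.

B, C, D, E, F, G, H, I, L

A: only beet and canola oil; none excluded — OK
B: has barley malt, so not Whole30-style — reject
C: has cod, so not fish-free — reject
D: not usable as a structure; has sesame, so not sesame-free — reject
E: has honey, so not honey-free — reject
F: has peanut, so not Whole30-style — reject
G: has anchovy, so not fish-free — no
H: has tahini, so not sesame-free — no
I: has cod, so not fish-free; has sesame seed, so not sesame-free (and 1 more) — reject
J: every rule checks out — keep
K: every rule checks out — keep
L: has white sugar, so not Whole30-style — out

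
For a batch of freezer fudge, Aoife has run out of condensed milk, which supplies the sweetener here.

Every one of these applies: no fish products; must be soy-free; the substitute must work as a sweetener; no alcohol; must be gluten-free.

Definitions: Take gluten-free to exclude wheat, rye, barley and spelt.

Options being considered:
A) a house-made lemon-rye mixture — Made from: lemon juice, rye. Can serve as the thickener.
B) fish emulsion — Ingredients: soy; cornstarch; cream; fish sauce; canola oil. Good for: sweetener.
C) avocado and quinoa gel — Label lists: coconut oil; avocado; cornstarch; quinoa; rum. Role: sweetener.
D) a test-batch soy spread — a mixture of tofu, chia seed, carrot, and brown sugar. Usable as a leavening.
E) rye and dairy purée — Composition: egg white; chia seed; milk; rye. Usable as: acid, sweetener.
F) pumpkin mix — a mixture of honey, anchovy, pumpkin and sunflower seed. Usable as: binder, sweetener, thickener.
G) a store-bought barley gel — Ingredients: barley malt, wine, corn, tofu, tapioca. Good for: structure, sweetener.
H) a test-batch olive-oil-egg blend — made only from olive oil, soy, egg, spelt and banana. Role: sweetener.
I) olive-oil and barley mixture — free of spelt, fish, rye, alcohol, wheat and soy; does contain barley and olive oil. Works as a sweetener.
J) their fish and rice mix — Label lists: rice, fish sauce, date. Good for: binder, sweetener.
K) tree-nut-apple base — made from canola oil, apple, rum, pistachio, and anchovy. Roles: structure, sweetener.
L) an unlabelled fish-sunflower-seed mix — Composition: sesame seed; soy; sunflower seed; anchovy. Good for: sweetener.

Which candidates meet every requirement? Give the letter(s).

A: not usable as a sweetener; has rye, so not gluten-free — out
B: has fish sauce, so not fish-free; has soy, so not soy-free — reject
C: has rum, so not alcohol-free — out
D: not usable as a sweetener; has tofu, so not soy-free — out
E: has rye, so not gluten-free — reject
F: has anchovy, so not fish-free — out
G: has barley malt, so not gluten-free; has wine, so not alcohol-free (and 1 more) — out
H: has spelt, so not gluten-free; has soy, so not soy-free — out
I: has barley, so not gluten-free — out
J: has fish sauce, so not fish-free — out
K: has anchovy, so not fish-free; has rum, so not alcohol-free — out
L: has anchovy, so not fish-free; has soy, so not soy-free — no

none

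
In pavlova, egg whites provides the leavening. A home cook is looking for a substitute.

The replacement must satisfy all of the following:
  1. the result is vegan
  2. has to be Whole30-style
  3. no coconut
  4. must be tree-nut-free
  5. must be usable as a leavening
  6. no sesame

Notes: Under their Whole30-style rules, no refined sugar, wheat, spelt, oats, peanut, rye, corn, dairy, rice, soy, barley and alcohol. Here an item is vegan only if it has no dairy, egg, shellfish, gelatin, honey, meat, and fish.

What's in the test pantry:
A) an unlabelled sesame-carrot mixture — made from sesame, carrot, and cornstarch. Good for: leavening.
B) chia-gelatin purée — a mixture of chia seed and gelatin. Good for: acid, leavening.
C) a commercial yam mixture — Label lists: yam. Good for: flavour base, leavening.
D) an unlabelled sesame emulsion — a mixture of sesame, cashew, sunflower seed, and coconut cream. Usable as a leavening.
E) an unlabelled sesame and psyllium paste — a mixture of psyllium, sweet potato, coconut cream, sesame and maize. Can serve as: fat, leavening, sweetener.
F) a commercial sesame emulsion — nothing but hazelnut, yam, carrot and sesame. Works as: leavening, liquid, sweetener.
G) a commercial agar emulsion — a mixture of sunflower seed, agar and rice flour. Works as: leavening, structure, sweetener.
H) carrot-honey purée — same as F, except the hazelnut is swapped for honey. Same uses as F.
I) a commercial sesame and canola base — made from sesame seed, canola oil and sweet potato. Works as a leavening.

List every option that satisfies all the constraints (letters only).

A: has cornstarch, so not Whole30-style; has sesame, so not sesame-free — reject
B: has gelatin, so not vegan — no
C: every rule checks out — keep
D: has sesame, so not sesame-free; has coconut cream, so not coconut-free (and 1 more) — no
E: has maize, so not Whole30-style; has sesame, so not sesame-free (and 1 more) — no
F: has sesame, so not sesame-free; has hazelnut, so not tree-nut-free — reject
G: has rice flour, so not Whole30-style — no
H: has honey, so not vegan; has sesame, so not sesame-free — no
I: has sesame seed, so not sesame-free — out

C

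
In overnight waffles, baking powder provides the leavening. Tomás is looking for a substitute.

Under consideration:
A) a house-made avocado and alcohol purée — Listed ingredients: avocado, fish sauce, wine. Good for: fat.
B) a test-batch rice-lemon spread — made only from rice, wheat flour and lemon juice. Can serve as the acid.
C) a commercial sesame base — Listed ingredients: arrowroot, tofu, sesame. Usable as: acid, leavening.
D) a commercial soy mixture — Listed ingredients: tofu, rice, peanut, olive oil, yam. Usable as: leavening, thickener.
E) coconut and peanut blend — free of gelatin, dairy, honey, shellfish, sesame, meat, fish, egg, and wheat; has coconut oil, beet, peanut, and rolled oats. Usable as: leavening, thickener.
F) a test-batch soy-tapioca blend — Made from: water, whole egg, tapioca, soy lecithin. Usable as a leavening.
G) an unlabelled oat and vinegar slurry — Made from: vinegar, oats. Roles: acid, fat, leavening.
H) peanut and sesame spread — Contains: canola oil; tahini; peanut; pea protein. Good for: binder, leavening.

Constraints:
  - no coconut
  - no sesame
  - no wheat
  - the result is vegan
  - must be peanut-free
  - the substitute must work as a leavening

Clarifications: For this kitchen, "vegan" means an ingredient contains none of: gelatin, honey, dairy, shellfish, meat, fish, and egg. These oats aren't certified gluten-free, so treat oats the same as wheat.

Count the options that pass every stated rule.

A: not usable as a leavening; has fish sauce, so not vegan — no
B: not usable as a leavening; has wheat flour, so not wheat-free — out
C: has sesame, so not sesame-free — out
D: has peanut, so not peanut-free — reject
E: has rolled oats, so not wheat-free; has peanut, so not peanut-free (and 1 more) — reject
F: has whole egg, so not vegan — no
G: has oats, so not wheat-free — no
H: has tahini, so not sesame-free; has peanut, so not peanut-free — out

0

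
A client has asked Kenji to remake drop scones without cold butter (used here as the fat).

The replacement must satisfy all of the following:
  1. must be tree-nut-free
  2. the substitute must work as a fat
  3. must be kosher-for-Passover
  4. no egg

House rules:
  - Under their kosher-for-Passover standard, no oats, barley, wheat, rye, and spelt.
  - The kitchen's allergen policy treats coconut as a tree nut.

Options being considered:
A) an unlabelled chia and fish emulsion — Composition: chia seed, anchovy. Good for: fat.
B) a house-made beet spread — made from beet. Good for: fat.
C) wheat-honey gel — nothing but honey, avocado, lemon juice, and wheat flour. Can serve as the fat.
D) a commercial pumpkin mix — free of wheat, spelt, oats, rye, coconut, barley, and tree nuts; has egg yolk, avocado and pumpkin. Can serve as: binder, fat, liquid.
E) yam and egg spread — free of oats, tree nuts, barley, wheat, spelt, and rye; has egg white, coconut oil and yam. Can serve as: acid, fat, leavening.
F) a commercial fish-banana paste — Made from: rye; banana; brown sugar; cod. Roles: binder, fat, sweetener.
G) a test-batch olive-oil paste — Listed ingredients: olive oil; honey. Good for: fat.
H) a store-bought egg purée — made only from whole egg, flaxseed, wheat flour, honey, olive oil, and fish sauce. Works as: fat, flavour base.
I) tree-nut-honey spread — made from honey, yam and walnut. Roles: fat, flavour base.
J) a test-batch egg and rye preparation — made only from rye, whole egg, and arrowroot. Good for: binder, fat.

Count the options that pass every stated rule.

3

A: every rule checks out — keep
B: tree-nut-free, no egg — OK
C: has wheat flour, so not kosher-for-Passover — reject
D: has egg yolk, so not egg-free — no
E: has egg white, so not egg-free; has coconut oil, so not tree-nut-free — out
F: has rye, so not kosher-for-Passover — out
G: all constraints satisfied — OK
H: has wheat flour, so not kosher-for-Passover; has whole egg, so not egg-free — reject
I: has walnut, so not tree-nut-free — out
J: has rye, so not kosher-for-Passover; has whole egg, so not egg-free — reject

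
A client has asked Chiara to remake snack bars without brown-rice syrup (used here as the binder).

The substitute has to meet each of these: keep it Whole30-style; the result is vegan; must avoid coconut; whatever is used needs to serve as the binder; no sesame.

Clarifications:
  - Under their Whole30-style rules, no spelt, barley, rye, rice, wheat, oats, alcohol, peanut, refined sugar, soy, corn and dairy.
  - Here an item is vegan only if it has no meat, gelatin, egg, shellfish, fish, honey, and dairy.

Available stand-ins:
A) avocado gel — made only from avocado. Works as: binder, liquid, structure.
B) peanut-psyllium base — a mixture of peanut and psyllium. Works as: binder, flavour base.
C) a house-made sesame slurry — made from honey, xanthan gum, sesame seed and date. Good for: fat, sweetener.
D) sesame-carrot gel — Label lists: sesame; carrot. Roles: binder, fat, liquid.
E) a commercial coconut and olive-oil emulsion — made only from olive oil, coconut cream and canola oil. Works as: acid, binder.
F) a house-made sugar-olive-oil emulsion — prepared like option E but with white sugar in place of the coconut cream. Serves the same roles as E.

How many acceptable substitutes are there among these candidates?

1

A: all constraints satisfied — keep
B: has peanut, so not Whole30-style — reject
C: not usable as a binder; has honey, so not vegan (and 1 more) — no
D: has sesame, so not sesame-free — no
E: has coconut cream, so not coconut-free — out
F: has white sugar, so not Whole30-style — no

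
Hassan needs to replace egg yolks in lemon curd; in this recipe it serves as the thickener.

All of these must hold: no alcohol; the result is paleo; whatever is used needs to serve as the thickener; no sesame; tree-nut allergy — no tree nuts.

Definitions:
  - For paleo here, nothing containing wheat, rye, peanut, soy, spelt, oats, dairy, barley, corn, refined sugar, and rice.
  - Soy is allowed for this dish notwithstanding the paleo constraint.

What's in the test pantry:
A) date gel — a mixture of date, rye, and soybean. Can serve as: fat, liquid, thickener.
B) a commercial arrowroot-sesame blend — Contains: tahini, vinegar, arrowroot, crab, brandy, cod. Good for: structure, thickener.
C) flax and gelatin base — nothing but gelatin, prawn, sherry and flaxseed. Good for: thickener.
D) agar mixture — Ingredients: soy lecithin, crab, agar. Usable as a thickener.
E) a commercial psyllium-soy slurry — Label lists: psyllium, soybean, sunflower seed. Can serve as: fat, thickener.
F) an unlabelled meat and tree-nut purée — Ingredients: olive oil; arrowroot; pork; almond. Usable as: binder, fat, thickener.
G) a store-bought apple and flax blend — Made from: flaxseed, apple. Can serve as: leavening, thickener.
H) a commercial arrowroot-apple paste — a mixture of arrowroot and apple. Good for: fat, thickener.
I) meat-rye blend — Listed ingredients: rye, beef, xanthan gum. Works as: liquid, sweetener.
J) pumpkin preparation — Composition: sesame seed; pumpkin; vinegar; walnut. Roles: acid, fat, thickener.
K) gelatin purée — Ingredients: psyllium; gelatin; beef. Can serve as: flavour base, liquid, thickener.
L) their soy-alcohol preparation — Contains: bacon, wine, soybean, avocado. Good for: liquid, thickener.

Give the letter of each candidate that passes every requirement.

D, E, G, H, K

A: has rye, so not paleo — reject
B: has tahini, so not sesame-free; has brandy, so not alcohol-free — out
C: has sherry, so not alcohol-free — reject
D: soy is permitted under the paleo carve-out; nothing else excluded — valid
E: soy is permitted under the paleo carve-out; nothing else excluded — keep
F: has almond, so not tree-nut-free — reject
G: only flaxseed and apple; none excluded — valid
H: works as a thickener, no sesame, paleo — keep
I: not usable as a thickener; has rye, so not paleo — no
J: has sesame seed, so not sesame-free; has walnut, so not tree-nut-free — no
K: only gelatin, beef, and psyllium; none excluded — valid
L: has wine, so not alcohol-free — out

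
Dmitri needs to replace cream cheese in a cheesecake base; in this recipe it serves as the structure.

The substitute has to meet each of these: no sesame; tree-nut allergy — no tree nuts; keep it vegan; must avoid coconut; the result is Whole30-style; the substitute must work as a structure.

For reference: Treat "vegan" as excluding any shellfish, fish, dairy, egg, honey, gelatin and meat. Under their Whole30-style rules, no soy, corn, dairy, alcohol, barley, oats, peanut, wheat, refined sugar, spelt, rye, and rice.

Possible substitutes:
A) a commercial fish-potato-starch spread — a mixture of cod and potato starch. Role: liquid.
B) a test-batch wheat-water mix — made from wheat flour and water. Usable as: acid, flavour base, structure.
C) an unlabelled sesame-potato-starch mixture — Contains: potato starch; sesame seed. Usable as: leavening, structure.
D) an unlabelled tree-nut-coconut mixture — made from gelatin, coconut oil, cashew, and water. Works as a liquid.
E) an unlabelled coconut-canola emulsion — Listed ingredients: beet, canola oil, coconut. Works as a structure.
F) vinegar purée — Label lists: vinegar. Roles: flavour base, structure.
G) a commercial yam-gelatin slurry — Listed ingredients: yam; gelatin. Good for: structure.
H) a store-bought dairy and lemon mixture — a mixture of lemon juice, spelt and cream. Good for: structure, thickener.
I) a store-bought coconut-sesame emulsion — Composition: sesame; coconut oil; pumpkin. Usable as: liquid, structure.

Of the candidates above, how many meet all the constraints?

1

A: not usable as a structure; has cod, so not vegan — out
B: has wheat flour, so not Whole30-style — no
C: has sesame seed, so not sesame-free — reject
D: not usable as a structure; has gelatin, so not vegan (and 2 more) — out
E: has coconut, so not coconut-free — out
F: only vinegar; none excluded — valid
G: has gelatin, so not vegan — reject
H: has cream, so not vegan; has cream, so not Whole30-style — no
I: has sesame, so not sesame-free; has coconut oil, so not coconut-free — reject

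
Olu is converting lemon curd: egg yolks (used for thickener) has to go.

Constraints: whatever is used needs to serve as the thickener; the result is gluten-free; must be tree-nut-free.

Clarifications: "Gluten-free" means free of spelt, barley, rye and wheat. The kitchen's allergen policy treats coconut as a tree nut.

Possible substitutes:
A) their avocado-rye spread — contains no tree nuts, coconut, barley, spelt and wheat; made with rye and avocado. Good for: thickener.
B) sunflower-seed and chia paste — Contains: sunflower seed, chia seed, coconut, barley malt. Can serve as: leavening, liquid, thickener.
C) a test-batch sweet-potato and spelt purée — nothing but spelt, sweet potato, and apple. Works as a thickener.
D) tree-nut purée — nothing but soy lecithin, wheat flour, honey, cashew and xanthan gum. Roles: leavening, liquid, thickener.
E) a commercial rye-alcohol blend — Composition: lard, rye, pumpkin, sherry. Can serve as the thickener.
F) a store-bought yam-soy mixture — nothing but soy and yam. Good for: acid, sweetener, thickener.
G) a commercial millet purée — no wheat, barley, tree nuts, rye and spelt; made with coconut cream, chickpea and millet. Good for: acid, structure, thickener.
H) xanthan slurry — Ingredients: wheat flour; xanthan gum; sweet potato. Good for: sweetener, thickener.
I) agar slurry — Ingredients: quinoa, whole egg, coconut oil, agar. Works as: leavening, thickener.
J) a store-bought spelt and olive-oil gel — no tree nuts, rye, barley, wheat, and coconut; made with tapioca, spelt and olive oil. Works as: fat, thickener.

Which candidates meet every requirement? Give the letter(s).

A: has rye, so not gluten-free — out
B: has barley malt, so not gluten-free; has coconut, so not tree-nut-free — out
C: has spelt, so not gluten-free — out
D: has wheat flour, so not gluten-free; has cashew, so not tree-nut-free — out
E: has rye, so not gluten-free — out
F: every rule checks out — OK
G: has coconut cream, so not tree-nut-free — out
H: has wheat flour, so not gluten-free — no
I: has coconut oil, so not tree-nut-free — reject
J: has spelt, so not gluten-free — no

F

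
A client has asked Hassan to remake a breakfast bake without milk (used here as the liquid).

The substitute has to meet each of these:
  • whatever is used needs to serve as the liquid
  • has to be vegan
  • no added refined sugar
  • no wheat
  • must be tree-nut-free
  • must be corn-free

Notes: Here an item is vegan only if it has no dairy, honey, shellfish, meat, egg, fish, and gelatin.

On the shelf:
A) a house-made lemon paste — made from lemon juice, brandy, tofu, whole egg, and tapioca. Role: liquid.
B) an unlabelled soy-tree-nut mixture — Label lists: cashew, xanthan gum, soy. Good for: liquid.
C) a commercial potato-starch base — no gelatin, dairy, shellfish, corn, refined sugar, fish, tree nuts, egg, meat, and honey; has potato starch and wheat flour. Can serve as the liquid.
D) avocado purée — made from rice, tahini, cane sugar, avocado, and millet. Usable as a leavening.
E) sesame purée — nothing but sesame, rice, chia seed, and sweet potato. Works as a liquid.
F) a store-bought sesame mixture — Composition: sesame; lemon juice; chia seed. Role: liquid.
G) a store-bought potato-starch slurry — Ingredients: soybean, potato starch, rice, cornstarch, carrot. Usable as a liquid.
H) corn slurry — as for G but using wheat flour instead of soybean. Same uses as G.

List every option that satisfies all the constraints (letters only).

A: has whole egg, so not vegan — no
B: has cashew, so not tree-nut-free — reject
C: has wheat flour, so not wheat-free — out
D: not usable as a liquid; has cane sugar, so not no-added-sugar — reject
E: works as a liquid, no wheat, no corn — OK
F: no tree nuts, no wheat — OK
G: has cornstarch, so not corn-free — reject
H: has wheat flour, so not wheat-free; has cornstarch, so not corn-free — no

E, F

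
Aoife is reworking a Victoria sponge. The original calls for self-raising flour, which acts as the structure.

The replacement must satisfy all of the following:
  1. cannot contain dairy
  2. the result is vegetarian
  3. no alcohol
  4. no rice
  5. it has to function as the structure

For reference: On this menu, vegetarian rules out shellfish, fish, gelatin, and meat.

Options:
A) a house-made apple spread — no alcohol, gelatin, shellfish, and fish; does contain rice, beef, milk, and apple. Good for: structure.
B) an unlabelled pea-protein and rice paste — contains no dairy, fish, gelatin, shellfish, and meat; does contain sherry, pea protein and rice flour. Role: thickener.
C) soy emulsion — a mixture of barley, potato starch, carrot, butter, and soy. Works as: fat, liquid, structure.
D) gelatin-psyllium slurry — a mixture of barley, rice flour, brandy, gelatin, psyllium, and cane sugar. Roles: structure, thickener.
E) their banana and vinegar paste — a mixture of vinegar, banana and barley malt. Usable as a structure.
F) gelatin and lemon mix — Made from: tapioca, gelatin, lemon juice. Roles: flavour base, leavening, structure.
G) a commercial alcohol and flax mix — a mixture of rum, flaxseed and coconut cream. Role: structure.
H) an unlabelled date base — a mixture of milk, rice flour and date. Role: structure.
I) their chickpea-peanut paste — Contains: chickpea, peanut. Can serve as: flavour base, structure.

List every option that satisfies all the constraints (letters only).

E, I

A: has beef, so not vegetarian; has milk, so not dairy-free (and 1 more) — out
B: not usable as a structure; has sherry, so not alcohol-free (and 1 more) — reject
C: has butter, so not dairy-free — reject
D: has gelatin, so not vegetarian; has brandy, so not alcohol-free (and 1 more) — out
E: nothing on the exclusion list — valid
F: has gelatin, so not vegetarian — out
G: has rum, so not alcohol-free — no
H: has milk, so not dairy-free; has rice flour, so not rice-free — reject
I: all constraints satisfied — valid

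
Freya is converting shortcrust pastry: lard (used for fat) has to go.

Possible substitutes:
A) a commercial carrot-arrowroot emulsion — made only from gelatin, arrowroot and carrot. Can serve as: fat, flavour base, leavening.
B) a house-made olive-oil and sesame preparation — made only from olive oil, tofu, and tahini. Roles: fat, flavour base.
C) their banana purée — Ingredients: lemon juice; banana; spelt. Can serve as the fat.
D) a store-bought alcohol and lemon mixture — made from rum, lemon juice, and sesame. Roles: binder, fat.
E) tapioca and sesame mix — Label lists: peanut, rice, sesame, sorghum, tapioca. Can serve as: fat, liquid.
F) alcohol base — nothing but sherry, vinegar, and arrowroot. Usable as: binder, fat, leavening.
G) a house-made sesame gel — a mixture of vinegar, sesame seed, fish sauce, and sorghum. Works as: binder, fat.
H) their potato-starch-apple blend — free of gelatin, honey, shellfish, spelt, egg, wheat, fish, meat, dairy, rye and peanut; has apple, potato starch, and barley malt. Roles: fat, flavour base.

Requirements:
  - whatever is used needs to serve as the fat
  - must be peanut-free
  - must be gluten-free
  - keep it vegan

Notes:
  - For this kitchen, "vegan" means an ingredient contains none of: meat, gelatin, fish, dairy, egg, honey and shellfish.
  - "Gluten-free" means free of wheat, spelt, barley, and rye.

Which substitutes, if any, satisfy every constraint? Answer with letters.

B, D, F

A: has gelatin, so not vegan — out
B: works as a fat, vegan, gluten-free — valid
C: has spelt, so not gluten-free — no
D: nothing on the exclusion list — keep
E: has peanut, so not peanut-free — out
F: only sherry, arrowroot and vinegar; none excluded — keep
G: has fish sauce, so not vegan — out
H: has barley malt, so not gluten-free — no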